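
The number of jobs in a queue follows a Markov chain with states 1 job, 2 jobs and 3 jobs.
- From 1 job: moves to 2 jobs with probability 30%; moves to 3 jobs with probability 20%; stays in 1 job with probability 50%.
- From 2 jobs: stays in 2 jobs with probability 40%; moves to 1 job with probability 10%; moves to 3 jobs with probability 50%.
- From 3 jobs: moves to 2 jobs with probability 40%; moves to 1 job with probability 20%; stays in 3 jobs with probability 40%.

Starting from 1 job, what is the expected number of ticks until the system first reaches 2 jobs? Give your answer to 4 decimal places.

Let t(s) be the expected number of ticks to first reach 2 jobs from state s, with t(2 jobs) = 0. Conditioning on the first tick:
t(1 job) = 1 + 0.5·t(1 job) + 0.2·t(3 jobs)
t(3 jobs) = 1 + 0.2·t(1 job) + 0.4·t(3 jobs)
Solving: t(1 job) = 3.0769, t(3 jobs) = 2.6923.
Expected ticks from 1 job to 2 jobs: 3.0769.

3.0769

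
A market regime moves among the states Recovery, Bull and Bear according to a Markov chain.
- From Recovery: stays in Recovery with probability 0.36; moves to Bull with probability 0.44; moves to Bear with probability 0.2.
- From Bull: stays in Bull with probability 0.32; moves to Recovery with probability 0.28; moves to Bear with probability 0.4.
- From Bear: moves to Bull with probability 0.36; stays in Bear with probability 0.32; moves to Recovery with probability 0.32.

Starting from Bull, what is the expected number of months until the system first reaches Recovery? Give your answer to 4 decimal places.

3.3920

Let t(s) be the expected number of months to first reach Recovery from state s, with t(Recovery) = 0. Conditioning on the first month:
t(Bull) = 1 + 0.32·t(Bull) + 0.4·t(Bear)
t(Bear) = 1 + 0.36·t(Bull) + 0.32·t(Bear)
Solving: t(Bull) = 3.3920, t(Bear) = 3.2663.
Expected months from Bull to Recovery: 3.3920.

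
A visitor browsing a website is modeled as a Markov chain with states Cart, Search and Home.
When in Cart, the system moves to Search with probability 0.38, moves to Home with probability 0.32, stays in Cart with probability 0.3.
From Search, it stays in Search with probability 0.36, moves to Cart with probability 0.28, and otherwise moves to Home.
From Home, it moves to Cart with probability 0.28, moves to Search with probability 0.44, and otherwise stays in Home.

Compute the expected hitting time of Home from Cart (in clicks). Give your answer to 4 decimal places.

2.9859

Let t(s) be the expected number of clicks to first reach Home from state s, with t(Home) = 0. Conditioning on the first click:
t(Cart) = 1 + 0.3·t(Cart) + 0.38·t(Search)
t(Search) = 1 + 0.28·t(Cart) + 0.36·t(Search)
Solving: t(Cart) = 2.9859, t(Search) = 2.8689.
Expected clicks from Cart to Home: 2.9859.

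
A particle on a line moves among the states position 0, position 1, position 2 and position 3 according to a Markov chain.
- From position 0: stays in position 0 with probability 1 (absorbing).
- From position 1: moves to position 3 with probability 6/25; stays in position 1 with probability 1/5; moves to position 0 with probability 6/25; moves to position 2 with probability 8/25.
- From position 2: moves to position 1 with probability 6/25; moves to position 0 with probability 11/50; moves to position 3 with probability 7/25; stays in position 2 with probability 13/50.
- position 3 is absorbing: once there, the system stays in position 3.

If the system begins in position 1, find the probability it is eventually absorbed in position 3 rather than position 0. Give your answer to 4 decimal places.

Let h(s) be the probability of absorption at position 3 starting from transient state s. Then h(position 3) = 1 and h(position 0) = 0. By first-step analysis:
h(position 1) = 0.24·0 + 0.2·h(position 1) + 0.32·h(position 2) + 0.24·1
h(position 2) = 0.22·0 + 0.24·h(position 1) + 0.26·h(position 2) + 0.28·1
Solving: h(position 1) = 0.5186, h(position 2) = 0.5466.
Starting from position 1, the probability is 0.5186.

0.5186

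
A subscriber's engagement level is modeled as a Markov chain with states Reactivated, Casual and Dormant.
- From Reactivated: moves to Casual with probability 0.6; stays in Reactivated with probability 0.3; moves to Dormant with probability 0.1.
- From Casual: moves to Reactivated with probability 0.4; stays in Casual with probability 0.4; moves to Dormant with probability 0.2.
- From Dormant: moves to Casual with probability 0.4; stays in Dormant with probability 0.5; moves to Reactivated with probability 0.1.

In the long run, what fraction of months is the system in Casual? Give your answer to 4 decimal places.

0.4595

Let the stationary distribution be π with π = πP and π_1 + π_2 + π_3 = 1.
π_1 = 0.3·π_1 + 0.4·π_2 + 0.1·π_3
π_2 = 0.6·π_1 + 0.4·π_2 + 0.4·π_3
Solving with the normalization constraint gives π = (0.2973, 0.4595, 0.2432).
So the stationary probability of Casual is 0.4595.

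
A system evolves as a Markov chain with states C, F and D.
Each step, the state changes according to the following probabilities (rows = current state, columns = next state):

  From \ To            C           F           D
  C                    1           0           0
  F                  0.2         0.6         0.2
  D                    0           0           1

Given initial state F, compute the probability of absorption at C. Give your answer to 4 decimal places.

Let h(s) be the probability of absorption at C starting from transient state s. Then h(C) = 1 and h(D) = 0. By first-step analysis:
h(F) = 0.2·1 + 0.6·h(F) + 0.2·0
Solving: h(F) = 0.5000.
Starting from F, the probability is 0.5000.

0.5000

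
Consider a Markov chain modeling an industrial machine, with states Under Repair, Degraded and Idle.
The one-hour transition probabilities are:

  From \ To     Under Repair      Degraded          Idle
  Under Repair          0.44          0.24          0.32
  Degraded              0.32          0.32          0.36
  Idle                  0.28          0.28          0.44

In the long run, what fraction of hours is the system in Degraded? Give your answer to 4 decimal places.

Let the stationary distribution be π with π = πP and π_1 + π_2 + π_3 = 1.
π_1 = 0.44·π_1 + 0.32·π_2 + 0.28·π_3
π_2 = 0.24·π_1 + 0.32·π_2 + 0.28·π_3
Solving with the normalization constraint gives π = (0.3465, 0.2772, 0.3762).
So the stationary probability of Degraded is 0.2772.

0.2772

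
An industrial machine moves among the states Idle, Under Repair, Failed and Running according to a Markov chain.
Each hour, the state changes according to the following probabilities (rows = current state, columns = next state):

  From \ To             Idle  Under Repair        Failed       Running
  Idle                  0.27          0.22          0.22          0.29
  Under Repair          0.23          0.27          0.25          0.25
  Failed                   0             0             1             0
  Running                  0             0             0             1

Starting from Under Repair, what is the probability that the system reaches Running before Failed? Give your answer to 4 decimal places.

0.5167

Let h(s) be the probability of absorption at Running starting from transient state s. Then h(Running) = 1 and h(Failed) = 0. By first-step analysis:
h(Idle) = 0.27·h(Idle) + 0.22·h(Under Repair) + 0.22·0 + 0.29·1
h(Under Repair) = 0.23·h(Idle) + 0.27·h(Under Repair) + 0.25·0 + 0.25·1
Solving: h(Idle) = 0.5530, h(Under Repair) = 0.5167.
Starting from Under Repair, the probability is 0.5167.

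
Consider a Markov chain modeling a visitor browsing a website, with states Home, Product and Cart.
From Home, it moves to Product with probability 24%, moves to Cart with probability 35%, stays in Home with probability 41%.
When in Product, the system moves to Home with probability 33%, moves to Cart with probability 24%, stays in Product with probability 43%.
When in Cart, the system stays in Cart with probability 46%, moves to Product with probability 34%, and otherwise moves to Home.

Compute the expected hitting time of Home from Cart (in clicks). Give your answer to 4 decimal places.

4.0230

Let t(s) be the expected number of clicks to first reach Home from state s, with t(Home) = 0. Conditioning on the first click:
t(Product) = 1 + 0.43·t(Product) + 0.24·t(Cart)
t(Cart) = 1 + 0.34·t(Product) + 0.46·t(Cart)
Solving: t(Product) = 3.4483, t(Cart) = 4.0230.
Expected clicks from Cart to Home: 4.0230.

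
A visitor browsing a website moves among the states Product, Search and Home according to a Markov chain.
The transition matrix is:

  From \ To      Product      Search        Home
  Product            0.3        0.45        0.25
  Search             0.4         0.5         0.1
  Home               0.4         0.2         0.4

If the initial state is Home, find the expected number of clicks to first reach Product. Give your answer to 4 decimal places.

Let t(s) be the expected number of clicks to first reach Product from state s, with t(Product) = 0. Conditioning on the first click:
t(Search) = 1 + 0.5·t(Search) + 0.1·t(Home)
t(Home) = 1 + 0.2·t(Search) + 0.4·t(Home)
Solving: t(Search) = 2.5000, t(Home) = 2.5000.
Expected clicks from Home to Product: 2.5000.

2.5000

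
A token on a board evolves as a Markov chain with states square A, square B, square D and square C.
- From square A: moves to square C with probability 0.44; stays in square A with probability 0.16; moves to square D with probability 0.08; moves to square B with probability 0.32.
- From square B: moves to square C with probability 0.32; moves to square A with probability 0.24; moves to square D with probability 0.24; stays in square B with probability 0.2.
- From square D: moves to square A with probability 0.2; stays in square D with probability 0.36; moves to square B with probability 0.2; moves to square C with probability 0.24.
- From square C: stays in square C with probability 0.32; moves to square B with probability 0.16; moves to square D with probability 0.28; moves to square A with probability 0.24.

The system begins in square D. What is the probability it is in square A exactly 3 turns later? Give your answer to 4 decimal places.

0.2128

Propagate the distribution vector 3 turns from square D.
After 0 turns: (0.0000, 0.0000, 1.0000, 0.0000)
After 1 turn: (0.2000, 0.2000, 0.3600, 0.2400)
After 2 turns: (0.2096, 0.2144, 0.2608, 0.3152)
After 3 turns: (0.2128, 0.2125, 0.2504, 0.3243)
P(in square A after 3 turns) = 0.2128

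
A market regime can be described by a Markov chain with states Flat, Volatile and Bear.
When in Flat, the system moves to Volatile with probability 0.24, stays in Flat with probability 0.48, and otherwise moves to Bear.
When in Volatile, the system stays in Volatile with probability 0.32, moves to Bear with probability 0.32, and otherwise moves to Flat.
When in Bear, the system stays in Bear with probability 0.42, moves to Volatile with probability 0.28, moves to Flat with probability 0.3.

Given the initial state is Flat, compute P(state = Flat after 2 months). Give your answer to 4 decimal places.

0.4008

Sum over the intermediate state after 1 month:
P = P(Flat→Flat)·P(Flat→Flat) + P(Flat→Volatile)·P(Volatile→Flat) + P(Flat→Bear)·P(Bear→Flat)
  = 0.48×0.48 + 0.24×0.36 + 0.28×0.3
  = 0.2304 + 0.0864 + 0.0840 = 0.4008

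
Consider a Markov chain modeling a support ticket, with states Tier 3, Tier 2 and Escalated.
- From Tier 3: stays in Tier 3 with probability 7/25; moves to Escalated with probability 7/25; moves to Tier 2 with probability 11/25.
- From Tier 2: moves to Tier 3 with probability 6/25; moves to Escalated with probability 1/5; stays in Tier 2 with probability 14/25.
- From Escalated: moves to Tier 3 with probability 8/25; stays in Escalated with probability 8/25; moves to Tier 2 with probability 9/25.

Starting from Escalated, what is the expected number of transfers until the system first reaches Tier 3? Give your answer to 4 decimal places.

3.5211

Let t(s) be the expected number of transfers to first reach Tier 3 from state s, with t(Tier 3) = 0. Conditioning on the first transfer:
t(Tier 2) = 1 + 0.56·t(Tier 2) + 0.2·t(Escalated)
t(Escalated) = 1 + 0.36·t(Tier 2) + 0.32·t(Escalated)
Solving: t(Tier 2) = 3.8732, t(Escalated) = 3.5211.
Expected transfers from Escalated to Tier 3: 3.5211.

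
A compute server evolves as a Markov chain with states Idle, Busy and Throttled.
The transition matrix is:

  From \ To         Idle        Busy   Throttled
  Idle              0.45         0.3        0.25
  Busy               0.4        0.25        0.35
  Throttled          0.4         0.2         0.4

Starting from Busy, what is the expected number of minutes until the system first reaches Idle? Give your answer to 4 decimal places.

Let t(s) be the expected number of minutes to first reach Idle from state s, with t(Idle) = 0. Conditioning on the first minute:
t(Busy) = 1 + 0.25·t(Busy) + 0.35·t(Throttled)
t(Throttled) = 1 + 0.2·t(Busy) + 0.4·t(Throttled)
Solving: t(Busy) = 2.5000, t(Throttled) = 2.5000.
Expected minutes from Busy to Idle: 2.5000.

2.5000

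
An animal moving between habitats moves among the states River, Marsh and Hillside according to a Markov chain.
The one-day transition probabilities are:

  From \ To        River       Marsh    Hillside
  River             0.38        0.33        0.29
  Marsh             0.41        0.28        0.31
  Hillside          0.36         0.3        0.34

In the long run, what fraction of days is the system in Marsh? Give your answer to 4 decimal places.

Let the stationary distribution be π with π = πP and π_1 + π_2 + π_3 = 1.
π_1 = 0.38·π_1 + 0.41·π_2 + 0.36·π_3
π_2 = 0.33·π_1 + 0.28·π_2 + 0.3·π_3
Solving with the normalization constraint gives π = (0.3829, 0.3054, 0.3117).
So the stationary probability of Marsh is 0.3054.

0.3054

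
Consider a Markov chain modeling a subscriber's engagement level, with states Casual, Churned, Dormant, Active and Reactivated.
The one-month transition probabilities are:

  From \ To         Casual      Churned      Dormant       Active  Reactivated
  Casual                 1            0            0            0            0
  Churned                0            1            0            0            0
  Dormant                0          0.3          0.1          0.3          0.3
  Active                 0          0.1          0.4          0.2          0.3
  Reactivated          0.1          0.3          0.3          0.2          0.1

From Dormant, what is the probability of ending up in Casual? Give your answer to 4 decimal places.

0.0909

Let h(s) be the probability of absorption at Casual starting from transient state s. Then h(Casual) = 1 and h(Churned) = 0. By first-step analysis:
h(Dormant) = 0.3·0 + 0.1·h(Dormant) + 0.3·h(Active) + 0.3·h(Reactivated)
h(Active) = 0.1·0 + 0.4·h(Dormant) + 0.2·h(Active) + 0.3·h(Reactivated)
h(Reactivated) = 0.1·1 + 0.3·0 + 0.3·h(Dormant) + 0.2·h(Active) + 0.1·h(Reactivated)
Solving: h(Dormant) = 0.0909, h(Active) = 0.1074, h(Reactivated) = 0.1653.
Starting from Dormant, the probability is 0.0909.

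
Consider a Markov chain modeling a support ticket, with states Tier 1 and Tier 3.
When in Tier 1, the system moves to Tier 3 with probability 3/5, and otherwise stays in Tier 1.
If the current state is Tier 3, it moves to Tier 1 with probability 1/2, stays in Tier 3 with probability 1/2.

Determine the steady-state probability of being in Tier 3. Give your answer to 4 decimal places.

0.5455

Let the stationary distribution be π with π = πP and π_1 + π_2 = 1.
π_1 = 0.4·π_1 + 0.5·π_2
Solving with the normalization constraint gives π = (0.4545, 0.5455).
So the stationary probability of Tier 3 is 0.5455.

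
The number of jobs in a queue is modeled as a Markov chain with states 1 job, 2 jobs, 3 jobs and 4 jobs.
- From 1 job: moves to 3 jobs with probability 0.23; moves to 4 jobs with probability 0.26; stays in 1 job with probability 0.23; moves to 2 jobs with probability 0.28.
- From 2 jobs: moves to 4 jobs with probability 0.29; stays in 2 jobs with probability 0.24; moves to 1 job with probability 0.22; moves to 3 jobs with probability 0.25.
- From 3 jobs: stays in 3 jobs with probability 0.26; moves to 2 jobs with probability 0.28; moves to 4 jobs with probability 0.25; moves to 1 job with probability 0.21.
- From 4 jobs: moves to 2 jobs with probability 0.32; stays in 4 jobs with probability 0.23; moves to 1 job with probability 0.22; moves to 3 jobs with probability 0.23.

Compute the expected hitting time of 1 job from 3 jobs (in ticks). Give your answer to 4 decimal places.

Let t(s) be the expected number of ticks to first reach 1 job from state s, with t(1 job) = 0. Conditioning on the first tick:
t(2 jobs) = 1 + 0.24·t(2 jobs) + 0.25·t(3 jobs) + 0.29·t(4 jobs)
t(3 jobs) = 1 + 0.28·t(2 jobs) + 0.26·t(3 jobs) + 0.25·t(4 jobs)
t(4 jobs) = 1 + 0.32·t(2 jobs) + 0.23·t(3 jobs) + 0.23·t(4 jobs)
Solving: t(2 jobs) = 4.5971, t(3 jobs) = 4.6436, t(4 jobs) = 4.5962.
Expected ticks from 3 jobs to 1 job: 4.6436.

4.6436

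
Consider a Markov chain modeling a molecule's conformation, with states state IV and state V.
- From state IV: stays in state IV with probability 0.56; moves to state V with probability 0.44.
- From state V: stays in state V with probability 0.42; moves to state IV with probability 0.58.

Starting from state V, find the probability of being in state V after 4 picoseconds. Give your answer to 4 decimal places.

0.4314

Propagate the distribution vector 4 picoseconds from state V.
After 0 picoseconds: (0.0000, 1.0000)
After 1 picosecond: (0.5800, 0.4200)
After 2 picoseconds: (0.5684, 0.4316)
After 3 picoseconds: (0.5686, 0.4314)
After 4 picoseconds: (0.5686, 0.4314)
P(in state V after 4 picoseconds) = 0.4314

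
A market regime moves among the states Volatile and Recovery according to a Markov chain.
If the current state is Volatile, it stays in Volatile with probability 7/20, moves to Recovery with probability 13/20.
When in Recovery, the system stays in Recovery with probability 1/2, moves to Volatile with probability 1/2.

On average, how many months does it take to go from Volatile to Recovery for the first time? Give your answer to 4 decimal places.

Let t(s) be the expected number of months to first reach Recovery from state s, with t(Recovery) = 0. Conditioning on the first month:
t(Volatile) = 1 + 0.35·t(Volatile)
Solving: t(Volatile) = 1.5385.
Expected months from Volatile to Recovery: 1.5385.

1.5385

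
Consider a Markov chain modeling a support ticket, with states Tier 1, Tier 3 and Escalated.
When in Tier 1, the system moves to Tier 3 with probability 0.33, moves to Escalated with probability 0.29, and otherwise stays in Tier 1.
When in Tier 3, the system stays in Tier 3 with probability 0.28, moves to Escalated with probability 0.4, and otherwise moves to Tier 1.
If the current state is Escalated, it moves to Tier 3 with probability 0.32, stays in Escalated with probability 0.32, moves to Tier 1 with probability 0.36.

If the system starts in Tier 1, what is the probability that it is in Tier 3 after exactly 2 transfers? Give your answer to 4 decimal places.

Sum over the intermediate state after 1 transfer:
P = P(Tier 1→Tier 1)·P(Tier 1→Tier 3) + P(Tier 1→Tier 3)·P(Tier 3→Tier 3) + P(Tier 1→Escalated)·P(Escalated→Tier 3)
  = 0.38×0.33 + 0.33×0.28 + 0.29×0.32
  = 0.1254 + 0.0924 + 0.0928 = 0.3106

0.3106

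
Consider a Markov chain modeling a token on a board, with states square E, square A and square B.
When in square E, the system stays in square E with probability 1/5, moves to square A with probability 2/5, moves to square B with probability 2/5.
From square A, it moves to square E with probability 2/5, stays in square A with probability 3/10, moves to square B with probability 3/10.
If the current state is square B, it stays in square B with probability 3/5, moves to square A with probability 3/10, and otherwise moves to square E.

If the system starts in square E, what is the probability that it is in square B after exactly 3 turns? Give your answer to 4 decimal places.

Propagate the distribution vector 3 turns from square E.
After 0 turns: (1.0000, 0.0000, 0.0000)
After 1 turn: (0.2000, 0.4000, 0.4000)
After 2 turns: (0.2400, 0.3200, 0.4400)
After 3 turns: (0.2200, 0.3240, 0.4560)
P(in square B after 3 turns) = 0.4560

0.4560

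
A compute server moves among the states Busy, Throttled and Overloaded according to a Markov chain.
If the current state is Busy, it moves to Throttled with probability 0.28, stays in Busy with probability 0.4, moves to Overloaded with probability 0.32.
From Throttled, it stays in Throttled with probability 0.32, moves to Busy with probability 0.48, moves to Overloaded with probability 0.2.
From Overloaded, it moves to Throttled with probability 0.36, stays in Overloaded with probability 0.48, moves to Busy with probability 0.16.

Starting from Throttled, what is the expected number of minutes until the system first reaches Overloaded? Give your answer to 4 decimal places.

3.9474

Let t(s) be the expected number of minutes to first reach Overloaded from state s, with t(Overloaded) = 0. Conditioning on the first minute:
t(Busy) = 1 + 0.4·t(Busy) + 0.28·t(Throttled)
t(Throttled) = 1 + 0.48·t(Busy) + 0.32·t(Throttled)
Solving: t(Busy) = 3.5088, t(Throttled) = 3.9474.
Expected minutes from Throttled to Overloaded: 3.9474.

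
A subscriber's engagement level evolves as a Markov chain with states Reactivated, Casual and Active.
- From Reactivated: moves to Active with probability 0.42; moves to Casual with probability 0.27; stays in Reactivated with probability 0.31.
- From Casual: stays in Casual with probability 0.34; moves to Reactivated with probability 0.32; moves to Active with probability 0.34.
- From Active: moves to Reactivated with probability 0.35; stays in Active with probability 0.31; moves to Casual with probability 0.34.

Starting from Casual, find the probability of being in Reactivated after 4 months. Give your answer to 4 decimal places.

0.3274

Propagate the distribution vector 4 months from Casual.
After 0 months: (0.0000, 1.0000, 0.0000)
After 1 month: (0.3200, 0.3400, 0.3400)
After 2 months: (0.3270, 0.3176, 0.3554)
After 3 months: (0.3274, 0.3171, 0.3555)
After 4 months: (0.3274, 0.3171, 0.3555)
P(in Reactivated after 4 months) = 0.3274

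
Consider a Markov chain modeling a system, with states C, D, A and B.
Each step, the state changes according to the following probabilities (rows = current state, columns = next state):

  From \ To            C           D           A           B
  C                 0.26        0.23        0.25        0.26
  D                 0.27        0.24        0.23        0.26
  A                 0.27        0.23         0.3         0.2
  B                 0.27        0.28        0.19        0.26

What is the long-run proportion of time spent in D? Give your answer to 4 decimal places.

Let the stationary distribution be π with π = πP and π_1 + π_2 + π_3 + π_4 = 1.
π_1 = 0.26·π_1 + 0.27·π_2 + 0.27·π_3 + 0.27·π_4
π_2 = 0.23·π_1 + 0.24·π_2 + 0.23·π_3 + 0.28·π_4
π_3 = 0.25·π_1 + 0.23·π_2 + 0.3·π_3 + 0.19·π_4
Solving with the normalization constraint gives π = (0.2673, 0.2447, 0.2425, 0.2454).
So the stationary probability of D is 0.2447.

0.2447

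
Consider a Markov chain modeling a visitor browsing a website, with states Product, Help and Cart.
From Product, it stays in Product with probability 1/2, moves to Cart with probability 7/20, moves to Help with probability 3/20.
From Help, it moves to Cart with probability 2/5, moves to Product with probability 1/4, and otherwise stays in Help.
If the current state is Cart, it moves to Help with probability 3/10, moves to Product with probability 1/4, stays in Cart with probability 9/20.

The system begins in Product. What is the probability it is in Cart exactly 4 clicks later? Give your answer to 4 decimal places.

0.4029

Propagate the distribution vector 4 clicks from Product.
After 0 clicks: (1.0000, 0.0000, 0.0000)
After 1 click: (0.5000, 0.1500, 0.3500)
After 2 clicks: (0.3750, 0.2325, 0.3925)
After 3 clicks: (0.3438, 0.2554, 0.4009)
After 4 clicks: (0.3359, 0.2612, 0.4029)
P(in Cart after 4 clicks) = 0.4029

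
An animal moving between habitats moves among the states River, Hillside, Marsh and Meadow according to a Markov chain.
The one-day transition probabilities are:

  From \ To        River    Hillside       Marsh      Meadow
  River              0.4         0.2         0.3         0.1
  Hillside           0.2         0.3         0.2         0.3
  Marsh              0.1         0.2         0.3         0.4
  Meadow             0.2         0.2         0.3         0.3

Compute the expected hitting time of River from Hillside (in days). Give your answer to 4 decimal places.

5.7419

Let t(s) be the expected number of days to first reach River from state s, with t(River) = 0. Conditioning on the first day:
t(Hillside) = 1 + 0.3·t(Hillside) + 0.2·t(Marsh) + 0.3·t(Meadow)
t(Marsh) = 1 + 0.2·t(Hillside) + 0.3·t(Marsh) + 0.4·t(Meadow)
t(Meadow) = 1 + 0.2·t(Hillside) + 0.3·t(Marsh) + 0.3·t(Meadow)
Solving: t(Hillside) = 5.7419, t(Marsh) = 6.3871, t(Meadow) = 5.8065.
Expected days from Hillside to River: 5.7419.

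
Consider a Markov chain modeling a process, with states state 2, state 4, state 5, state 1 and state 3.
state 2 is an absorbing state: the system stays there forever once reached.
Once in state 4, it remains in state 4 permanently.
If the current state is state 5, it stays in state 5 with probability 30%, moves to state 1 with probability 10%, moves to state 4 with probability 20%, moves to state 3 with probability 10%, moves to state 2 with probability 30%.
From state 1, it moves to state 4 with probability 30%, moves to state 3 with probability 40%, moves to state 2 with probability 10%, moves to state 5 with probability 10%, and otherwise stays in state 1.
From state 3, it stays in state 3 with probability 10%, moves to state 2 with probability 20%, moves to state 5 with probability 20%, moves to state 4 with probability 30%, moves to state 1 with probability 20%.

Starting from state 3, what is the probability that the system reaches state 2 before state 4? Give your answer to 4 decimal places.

Let h(s) be the probability of absorption at state 2 starting from transient state s. Then h(state 2) = 1 and h(state 4) = 0. By first-step analysis:
h(state 5) = 0.3·1 + 0.2·0 + 0.3·h(state 5) + 0.1·h(state 1) + 0.1·h(state 3)
h(state 1) = 0.1·1 + 0.3·0 + 0.1·h(state 5) + 0.1·h(state 1) + 0.4·h(state 3)
h(state 3) = 0.2·1 + 0.3·0 + 0.2·h(state 5) + 0.2·h(state 1) + 0.1·h(state 3)
Solving: h(state 5) = 0.5401, h(state 1) = 0.3586, h(state 3) = 0.4219.
Starting from state 3, the probability is 0.4219.

0.4219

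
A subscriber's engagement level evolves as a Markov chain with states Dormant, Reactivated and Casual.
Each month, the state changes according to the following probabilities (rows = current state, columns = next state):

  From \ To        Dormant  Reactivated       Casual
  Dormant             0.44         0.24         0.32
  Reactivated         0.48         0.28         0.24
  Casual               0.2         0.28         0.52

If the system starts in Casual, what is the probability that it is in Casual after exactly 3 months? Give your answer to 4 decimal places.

0.3786

Propagate the distribution vector 3 months from Casual.
After 0 months: (0.0000, 0.0000, 1.0000)
After 1 month: (0.2000, 0.2800, 0.5200)
After 2 months: (0.3264, 0.2720, 0.4016)
After 3 months: (0.3545, 0.2669, 0.3786)
P(in Casual after 3 months) = 0.3786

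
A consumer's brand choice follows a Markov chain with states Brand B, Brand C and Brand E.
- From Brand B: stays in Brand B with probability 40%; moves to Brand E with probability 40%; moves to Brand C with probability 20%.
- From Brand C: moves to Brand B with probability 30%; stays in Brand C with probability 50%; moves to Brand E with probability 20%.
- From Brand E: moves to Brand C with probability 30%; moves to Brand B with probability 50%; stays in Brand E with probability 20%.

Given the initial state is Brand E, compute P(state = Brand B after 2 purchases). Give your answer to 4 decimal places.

Sum over the intermediate state after 1 purchase:
P = P(Brand E→Brand B)·P(Brand B→Brand B) + P(Brand E→Brand C)·P(Brand C→Brand B) + P(Brand E→Brand E)·P(Brand E→Brand B)
  = 0.5×0.4 + 0.3×0.3 + 0.2×0.5
  = 0.2000 + 0.0900 + 0.1000 = 0.3900

0.3900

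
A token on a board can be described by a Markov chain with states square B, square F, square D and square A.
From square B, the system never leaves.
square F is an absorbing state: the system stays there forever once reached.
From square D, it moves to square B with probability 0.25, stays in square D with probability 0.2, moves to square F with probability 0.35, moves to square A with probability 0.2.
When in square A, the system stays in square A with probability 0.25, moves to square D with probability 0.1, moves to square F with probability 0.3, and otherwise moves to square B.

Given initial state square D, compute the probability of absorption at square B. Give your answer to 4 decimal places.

Let h(s) be the probability of absorption at square B starting from transient state s. Then h(square B) = 1 and h(square F) = 0. By first-step analysis:
h(square D) = 0.25·1 + 0.35·0 + 0.2·h(square D) + 0.2·h(square A)
h(square A) = 0.35·1 + 0.3·0 + 0.1·h(square D) + 0.25·h(square A)
Solving: h(square D) = 0.4440, h(square A) = 0.5259.
Starting from square D, the probability is 0.4440.

0.4440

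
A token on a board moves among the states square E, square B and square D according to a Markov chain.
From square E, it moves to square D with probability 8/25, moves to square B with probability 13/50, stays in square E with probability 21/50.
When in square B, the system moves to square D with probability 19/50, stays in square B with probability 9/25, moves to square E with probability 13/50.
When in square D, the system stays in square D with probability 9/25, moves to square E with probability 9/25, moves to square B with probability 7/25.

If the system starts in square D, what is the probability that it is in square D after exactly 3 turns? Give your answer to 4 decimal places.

Propagate the distribution vector 3 turns from square D.
After 0 turns: (0.0000, 0.0000, 1.0000)
After 1 turn: (0.3600, 0.2800, 0.3600)
After 2 turns: (0.3536, 0.2952, 0.3512)
After 3 turns: (0.3517, 0.2965, 0.3518)
P(in square D after 3 turns) = 0.3518

0.3518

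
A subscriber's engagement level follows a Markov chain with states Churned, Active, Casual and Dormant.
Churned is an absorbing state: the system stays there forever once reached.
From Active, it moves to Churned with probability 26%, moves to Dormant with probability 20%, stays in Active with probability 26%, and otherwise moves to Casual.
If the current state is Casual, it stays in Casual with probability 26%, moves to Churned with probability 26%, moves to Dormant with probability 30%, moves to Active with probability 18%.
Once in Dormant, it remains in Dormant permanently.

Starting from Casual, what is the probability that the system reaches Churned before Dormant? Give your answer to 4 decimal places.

Let h(s) be the probability of absorption at Churned starting from transient state s. Then h(Churned) = 1 and h(Dormant) = 0. By first-step analysis:
h(Active) = 0.26·1 + 0.26·h(Active) + 0.28·h(Casual) + 0.2·0
h(Casual) = 0.26·1 + 0.18·h(Active) + 0.26·h(Casual) + 0.3·0
Solving: h(Active) = 0.5334, h(Casual) = 0.4811.
Starting from Casual, the probability is 0.4811.

0.4811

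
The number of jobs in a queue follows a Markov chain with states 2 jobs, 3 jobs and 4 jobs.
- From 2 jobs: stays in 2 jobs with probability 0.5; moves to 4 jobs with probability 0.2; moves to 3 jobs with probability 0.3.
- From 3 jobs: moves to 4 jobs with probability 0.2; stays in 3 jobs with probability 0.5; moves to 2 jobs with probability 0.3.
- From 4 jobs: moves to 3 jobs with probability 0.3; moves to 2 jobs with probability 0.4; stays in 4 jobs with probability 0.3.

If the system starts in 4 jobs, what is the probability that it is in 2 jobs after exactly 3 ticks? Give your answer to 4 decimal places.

0.4050

Propagate the distribution vector 3 ticks from 4 jobs.
After 0 ticks: (0.0000, 0.0000, 1.0000)
After 1 tick: (0.4000, 0.3000, 0.3000)
After 2 ticks: (0.4100, 0.3600, 0.2300)
After 3 ticks: (0.4050, 0.3720, 0.2230)
P(in 2 jobs after 3 ticks) = 0.4050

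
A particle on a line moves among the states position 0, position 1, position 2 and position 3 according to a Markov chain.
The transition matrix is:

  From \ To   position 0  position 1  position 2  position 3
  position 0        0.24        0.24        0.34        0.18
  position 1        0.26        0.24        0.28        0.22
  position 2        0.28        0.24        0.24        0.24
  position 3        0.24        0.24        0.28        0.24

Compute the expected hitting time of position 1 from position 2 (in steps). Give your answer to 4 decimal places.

4.1667

Let t(s) be the expected number of steps to first reach position 1 from state s, with t(position 1) = 0. Conditioning on the first step:
t(position 0) = 1 + 0.24·t(position 0) + 0.34·t(position 2) + 0.18·t(position 3)
t(position 2) = 1 + 0.28·t(position 0) + 0.24·t(position 2) + 0.24·t(position 3)
t(position 3) = 1 + 0.24·t(position 0) + 0.28·t(position 2) + 0.24·t(position 3)
Solving: t(position 0) = 4.1667, t(position 2) = 4.1667, t(position 3) = 4.1667.
Expected steps from position 2 to position 1: 4.1667.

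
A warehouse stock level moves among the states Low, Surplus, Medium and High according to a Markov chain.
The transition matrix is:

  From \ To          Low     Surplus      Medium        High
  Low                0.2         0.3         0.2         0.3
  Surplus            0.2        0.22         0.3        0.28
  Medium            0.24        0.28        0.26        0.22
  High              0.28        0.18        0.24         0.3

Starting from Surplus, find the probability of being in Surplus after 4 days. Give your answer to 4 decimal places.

0.2426

Propagate the distribution vector 4 days from Surplus.
After 0 days: (0.0000, 1.0000, 0.0000, 0.0000)
After 1 day: (0.2000, 0.2200, 0.3000, 0.2800)
After 2 days: (0.2344, 0.2428, 0.2512, 0.2716)
After 3 days: (0.2318, 0.2430, 0.2502, 0.2750)
After 4 days: (0.2320, 0.2426, 0.2503, 0.2751)
P(in Surplus after 4 days) = 0.2426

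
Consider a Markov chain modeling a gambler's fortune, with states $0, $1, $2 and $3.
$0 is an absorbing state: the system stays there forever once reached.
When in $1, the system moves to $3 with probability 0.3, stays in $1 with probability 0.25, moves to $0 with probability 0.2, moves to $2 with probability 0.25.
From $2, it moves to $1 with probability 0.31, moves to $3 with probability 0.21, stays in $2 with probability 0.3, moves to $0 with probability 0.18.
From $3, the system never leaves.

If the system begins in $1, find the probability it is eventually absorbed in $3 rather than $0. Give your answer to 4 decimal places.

0.5866

Let h(s) be the probability of absorption at $3 starting from transient state s. Then h($3) = 1 and h($0) = 0. By first-step analysis:
h($1) = 0.2·0 + 0.25·h($1) + 0.25·h($2) + 0.3·1
h($2) = 0.18·0 + 0.31·h($1) + 0.3·h($2) + 0.21·1
Solving: h($1) = 0.5866, h($2) = 0.5598.
Starting from $1, the probability is 0.5866.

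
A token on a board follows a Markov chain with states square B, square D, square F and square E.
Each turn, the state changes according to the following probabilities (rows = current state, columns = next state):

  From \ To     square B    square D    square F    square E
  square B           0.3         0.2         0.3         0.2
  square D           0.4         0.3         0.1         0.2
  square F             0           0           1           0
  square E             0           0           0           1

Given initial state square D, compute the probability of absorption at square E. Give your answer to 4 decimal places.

0.5366

Let h(s) be the probability of absorption at square E starting from transient state s. Then h(square E) = 1 and h(square F) = 0. By first-step analysis:
h(square B) = 0.3·h(square B) + 0.2·h(square D) + 0.3·0 + 0.2·1
h(square D) = 0.4·h(square B) + 0.3·h(square D) + 0.1·0 + 0.2·1
Solving: h(square B) = 0.4390, h(square D) = 0.5366.
Starting from square D, the probability is 0.5366.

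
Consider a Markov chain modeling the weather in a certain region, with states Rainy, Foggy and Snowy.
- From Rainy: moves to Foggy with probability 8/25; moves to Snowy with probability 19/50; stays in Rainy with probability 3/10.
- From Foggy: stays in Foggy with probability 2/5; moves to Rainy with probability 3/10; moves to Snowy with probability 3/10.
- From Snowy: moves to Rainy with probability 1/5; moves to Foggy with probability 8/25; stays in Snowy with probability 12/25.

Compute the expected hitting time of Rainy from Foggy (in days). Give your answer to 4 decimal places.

Let t(s) be the expected number of days to first reach Rainy from state s, with t(Rainy) = 0. Conditioning on the first day:
t(Foggy) = 1 + 0.4·t(Foggy) + 0.3·t(Snowy)
t(Snowy) = 1 + 0.32·t(Foggy) + 0.48·t(Snowy)
Solving: t(Foggy) = 3.7963, t(Snowy) = 4.2593.
Expected days from Foggy to Rainy: 3.7963.

3.7963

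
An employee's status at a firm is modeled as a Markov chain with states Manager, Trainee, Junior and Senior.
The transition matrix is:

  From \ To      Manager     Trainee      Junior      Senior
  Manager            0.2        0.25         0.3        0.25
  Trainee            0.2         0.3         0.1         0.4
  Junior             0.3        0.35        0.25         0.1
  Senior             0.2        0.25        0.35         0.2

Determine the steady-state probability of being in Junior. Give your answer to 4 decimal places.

0.2424

Let the stationary distribution be π with π = πP and π_1 + π_2 + π_3 + π_4 = 1.
π_1 = 0.2·π_1 + 0.2·π_2 + 0.3·π_3 + 0.2·π_4
π_2 = 0.25·π_1 + 0.3·π_2 + 0.35·π_3 + 0.25·π_4
π_3 = 0.3·π_1 + 0.1·π_2 + 0.25·π_3 + 0.35·π_4
Solving with the normalization constraint gives π = (0.2242, 0.2887, 0.2424, 0.2447).
So the stationary probability of Junior is 0.2424.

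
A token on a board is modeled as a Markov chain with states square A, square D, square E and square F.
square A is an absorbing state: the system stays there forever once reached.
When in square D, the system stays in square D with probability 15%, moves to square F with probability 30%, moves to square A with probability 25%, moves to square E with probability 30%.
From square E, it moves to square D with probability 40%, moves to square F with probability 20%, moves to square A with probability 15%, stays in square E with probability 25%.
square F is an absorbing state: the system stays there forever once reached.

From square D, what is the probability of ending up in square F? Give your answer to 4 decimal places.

Let h(s) be the probability of absorption at square F starting from transient state s. Then h(square F) = 1 and h(square A) = 0. By first-step analysis:
h(square D) = 0.25·0 + 0.15·h(square D) + 0.3·h(square E) + 0.3·1
h(square E) = 0.15·0 + 0.4·h(square D) + 0.25·h(square E) + 0.2·1
Solving: h(square D) = 0.5507, h(square E) = 0.5604.
Starting from square D, the probability is 0.5507.

0.5507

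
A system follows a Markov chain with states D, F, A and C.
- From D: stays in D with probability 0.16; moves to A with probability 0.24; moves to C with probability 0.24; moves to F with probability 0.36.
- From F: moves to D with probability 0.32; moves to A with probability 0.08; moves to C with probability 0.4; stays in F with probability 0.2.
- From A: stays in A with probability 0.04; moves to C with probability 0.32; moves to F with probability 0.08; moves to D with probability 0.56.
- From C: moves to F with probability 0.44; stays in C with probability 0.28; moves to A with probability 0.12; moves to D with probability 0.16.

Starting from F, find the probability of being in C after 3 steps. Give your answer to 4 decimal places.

0.3173

Propagate the distribution vector 3 steps from F.
After 0 steps: (0.0000, 1.0000, 0.0000, 0.0000)
After 1 step: (0.3200, 0.2000, 0.0800, 0.4000)
After 2 steps: (0.2240, 0.3376, 0.1440, 0.2944)
After 3 steps: (0.2716, 0.2892, 0.1219, 0.3173)
P(in C after 3 steps) = 0.3173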